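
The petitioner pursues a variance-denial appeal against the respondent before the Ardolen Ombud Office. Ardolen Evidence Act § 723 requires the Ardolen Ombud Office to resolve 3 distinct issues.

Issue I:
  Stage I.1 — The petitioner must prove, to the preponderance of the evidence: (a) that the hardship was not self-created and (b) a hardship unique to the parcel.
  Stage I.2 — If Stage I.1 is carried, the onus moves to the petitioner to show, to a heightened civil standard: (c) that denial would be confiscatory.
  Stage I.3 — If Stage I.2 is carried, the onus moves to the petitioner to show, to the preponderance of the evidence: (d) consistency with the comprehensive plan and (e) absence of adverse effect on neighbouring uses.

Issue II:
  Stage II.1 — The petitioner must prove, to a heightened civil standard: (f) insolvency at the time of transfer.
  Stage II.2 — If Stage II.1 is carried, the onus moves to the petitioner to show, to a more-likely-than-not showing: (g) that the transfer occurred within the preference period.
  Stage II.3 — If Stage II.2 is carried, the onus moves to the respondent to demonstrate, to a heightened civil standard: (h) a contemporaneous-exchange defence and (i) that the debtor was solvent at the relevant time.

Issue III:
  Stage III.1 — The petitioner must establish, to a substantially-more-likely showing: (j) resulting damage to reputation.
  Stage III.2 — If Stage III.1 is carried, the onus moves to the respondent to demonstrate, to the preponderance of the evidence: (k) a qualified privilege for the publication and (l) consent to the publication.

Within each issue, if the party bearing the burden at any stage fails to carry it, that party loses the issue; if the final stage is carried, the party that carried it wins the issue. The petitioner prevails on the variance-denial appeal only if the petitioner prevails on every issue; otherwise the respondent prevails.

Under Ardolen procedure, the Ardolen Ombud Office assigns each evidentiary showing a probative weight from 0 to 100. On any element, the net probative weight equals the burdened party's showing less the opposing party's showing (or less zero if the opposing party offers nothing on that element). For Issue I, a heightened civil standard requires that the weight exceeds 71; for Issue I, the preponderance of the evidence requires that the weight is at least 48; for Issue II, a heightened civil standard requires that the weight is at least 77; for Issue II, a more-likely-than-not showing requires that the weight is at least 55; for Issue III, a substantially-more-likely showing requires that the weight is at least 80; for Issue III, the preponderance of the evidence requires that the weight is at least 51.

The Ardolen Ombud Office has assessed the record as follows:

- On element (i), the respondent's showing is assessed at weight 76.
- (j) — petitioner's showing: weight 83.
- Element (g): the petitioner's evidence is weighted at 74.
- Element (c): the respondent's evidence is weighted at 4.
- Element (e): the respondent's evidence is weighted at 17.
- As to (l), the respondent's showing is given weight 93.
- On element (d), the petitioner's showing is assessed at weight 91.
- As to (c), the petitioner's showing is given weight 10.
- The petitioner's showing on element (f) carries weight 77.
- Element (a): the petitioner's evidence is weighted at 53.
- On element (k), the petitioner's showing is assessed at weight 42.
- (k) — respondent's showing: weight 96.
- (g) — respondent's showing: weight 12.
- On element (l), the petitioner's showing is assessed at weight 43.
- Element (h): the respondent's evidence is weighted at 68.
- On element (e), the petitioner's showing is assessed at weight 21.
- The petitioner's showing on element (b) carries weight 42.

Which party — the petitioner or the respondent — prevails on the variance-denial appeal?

respondent

— Issue I —
Stage I.1 (petitioner, the preponderance of the evidence, weight is at least 48): (a) 53 ≥ 48 — meets; (b) 42 < 48 — fails.
  Not every element is met, so the petitioner fails to carry Stage I.1.
The respondent prevails on this issue.
— Issue II —
Stage II.1 — burden on petitioner; standard: a heightened civil standard (weight is at least 77).
    (f): 77 ≥ 77 [met]
  Stage II.1 carried; the burden remains with the petitioner.
Stage II.2 — burden on petitioner; standard: a more-likely-than-not showing (weight is at least 55).
    (g): 74 − 12 = 62 ≥ 55 [met]
  All elements met. The burden passes to the respondent.
Stage II.3 — burden on respondent; standard: a heightened civil standard (weight is at least 77).
    (h): 68 < 77 [not met]
    (i): 76 < 77 [not met]
  The respondent does not carry Stage II.3.
The analysis ends at Stage II.3; the petitioner prevails on this issue.
— Issue III —
Stage III.1 — burden on petitioner; standard: a substantially-more-likely showing (weight is at least 80).
    (j): 83 ≥ 80 [met]
  Stage III.1 carried; the burden shifts to the respondent.
Stage III.2 — burden on respondent; standard: the preponderance of the evidence (weight is at least 51).
    (k): 96 − 42 = 54 ≥ 51 [met]
    (l): 93 − 43 = 50 < 51 [not met]
  Not every element is met, so the respondent fails to carry Stage III.2.
The petitioner prevails on this issue.
Per-issue: Issue I → respondent; Issue II → petitioner; Issue III → petitioner. The petitioner must prevail on every issue; overall, the respondent prevails.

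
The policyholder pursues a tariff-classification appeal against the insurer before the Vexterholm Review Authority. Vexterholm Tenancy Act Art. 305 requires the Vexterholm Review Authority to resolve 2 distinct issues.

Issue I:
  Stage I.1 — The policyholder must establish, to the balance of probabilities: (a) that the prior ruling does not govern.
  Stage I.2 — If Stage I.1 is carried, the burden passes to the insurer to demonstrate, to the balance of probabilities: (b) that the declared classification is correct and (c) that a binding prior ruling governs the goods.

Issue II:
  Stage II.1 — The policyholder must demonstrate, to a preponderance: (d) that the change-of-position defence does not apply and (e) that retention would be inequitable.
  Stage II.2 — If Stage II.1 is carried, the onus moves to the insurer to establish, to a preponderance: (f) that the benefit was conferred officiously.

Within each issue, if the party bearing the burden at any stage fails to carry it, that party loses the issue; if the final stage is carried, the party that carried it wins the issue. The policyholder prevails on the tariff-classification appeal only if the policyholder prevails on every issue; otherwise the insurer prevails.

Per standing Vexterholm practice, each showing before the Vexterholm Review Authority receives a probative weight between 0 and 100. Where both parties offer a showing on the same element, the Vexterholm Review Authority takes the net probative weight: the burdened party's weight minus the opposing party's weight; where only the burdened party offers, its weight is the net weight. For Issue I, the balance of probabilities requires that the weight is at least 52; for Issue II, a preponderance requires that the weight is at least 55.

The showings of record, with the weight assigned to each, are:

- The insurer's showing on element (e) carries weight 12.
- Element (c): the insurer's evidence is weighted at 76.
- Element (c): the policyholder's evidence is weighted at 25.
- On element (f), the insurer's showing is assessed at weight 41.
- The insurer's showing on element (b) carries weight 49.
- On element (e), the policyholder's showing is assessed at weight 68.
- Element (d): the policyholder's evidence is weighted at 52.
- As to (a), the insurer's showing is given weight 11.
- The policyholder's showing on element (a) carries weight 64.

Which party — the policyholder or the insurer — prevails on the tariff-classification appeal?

— Issue I —
Stage I.1 — burden on policyholder; standard: the balance of probabilities (weight is at least 52).
    (a): 64 − 11 = 53 ≥ 52 [met]
  The policyholder carries Stage I.1; the insurer now bears the burden.
Stage I.2 — burden on insurer; standard: the balance of probabilities (weight is at least 52).
    (b): 49 < 52 [not met]
    (c): 76 − 25 = 51 < 52 [not met]
  The insurer does not carry Stage I.2.
The analysis ends at Stage I.2; the policyholder prevails on this issue.
— Issue II —
Stage II.1 (policyholder, a preponderance, weight is at least 55): (d) 52 < 55 — fails; (e) net 68−12=56 ≥ 55 — meets.
  The policyholder does not carry Stage II.1.
The insurer prevails on this issue.
Per-issue: Issue I → policyholder; Issue II → insurer. The policyholder must prevail on every issue; overall, the insurer prevails.

insurer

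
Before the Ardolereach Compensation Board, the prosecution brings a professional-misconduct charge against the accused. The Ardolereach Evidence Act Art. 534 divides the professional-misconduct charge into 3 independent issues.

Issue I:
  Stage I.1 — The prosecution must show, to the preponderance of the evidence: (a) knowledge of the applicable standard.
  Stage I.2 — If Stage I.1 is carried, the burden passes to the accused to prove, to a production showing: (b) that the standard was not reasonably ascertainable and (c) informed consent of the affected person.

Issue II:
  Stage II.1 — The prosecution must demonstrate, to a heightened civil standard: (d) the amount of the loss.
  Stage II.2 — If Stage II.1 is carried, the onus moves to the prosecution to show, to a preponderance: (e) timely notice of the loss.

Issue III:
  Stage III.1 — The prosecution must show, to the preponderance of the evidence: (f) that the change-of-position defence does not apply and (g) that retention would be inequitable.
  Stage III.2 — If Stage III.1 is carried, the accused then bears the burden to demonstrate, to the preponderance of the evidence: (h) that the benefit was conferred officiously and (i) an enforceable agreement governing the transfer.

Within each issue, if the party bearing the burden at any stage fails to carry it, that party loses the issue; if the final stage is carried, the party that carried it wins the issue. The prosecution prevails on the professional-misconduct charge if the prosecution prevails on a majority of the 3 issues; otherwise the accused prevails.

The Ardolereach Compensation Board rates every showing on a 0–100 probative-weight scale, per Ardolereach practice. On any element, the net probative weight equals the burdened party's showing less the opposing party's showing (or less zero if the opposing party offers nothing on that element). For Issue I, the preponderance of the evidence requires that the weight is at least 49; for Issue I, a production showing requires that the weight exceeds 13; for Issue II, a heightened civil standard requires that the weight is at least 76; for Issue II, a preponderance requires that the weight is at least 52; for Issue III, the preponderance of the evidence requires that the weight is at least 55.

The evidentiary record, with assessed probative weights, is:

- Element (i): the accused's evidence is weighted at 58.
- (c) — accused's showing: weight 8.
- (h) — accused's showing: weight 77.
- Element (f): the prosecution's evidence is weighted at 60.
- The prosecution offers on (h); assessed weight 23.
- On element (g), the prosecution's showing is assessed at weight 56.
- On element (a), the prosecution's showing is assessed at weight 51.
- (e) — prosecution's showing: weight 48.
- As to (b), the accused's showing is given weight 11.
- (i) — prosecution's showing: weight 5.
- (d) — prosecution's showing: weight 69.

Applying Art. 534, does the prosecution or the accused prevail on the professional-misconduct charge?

prosecution

— Issue I —
Stage I.1 (prosecution, the preponderance of the evidence, weight is at least 49): (a) 51 ≥ 49 — meets.
  Stage I.1 carried; the burden shifts to the accused.
Stage I.2 (accused, a production showing, weight exceeds 13): (b) 11 ≤ 13 — fails; (c) 8 ≤ 13 — fails.
  The accused does not carry Stage I.2.
So the prosecution prevails on this issue.
— Issue II —
Stage II.1 (prosecution, a heightened civil standard, weight is at least 76): (d) 69 < 76 — fails.
  Stage II.1 not carried; the prosecution fails its burden.
The accused prevails on this issue.
— Issue III —
Stage III.1 — burden on prosecution; standard: the preponderance of the evidence (weight is at least 55).
    (f): 60 ≥ 55 [met]
    (g): 56 ≥ 55 [met]
  Stage III.1 is satisfied; the onus moves to the accused.
Stage III.2 — burden on accused; standard: the preponderance of the evidence (weight is at least 55).
    (h): 77 − 23 = 54 < 55 [not met]
    (i): 58 − 5 = 53 < 55 [not met]
  The accused does not carry Stage III.2.
The analysis ends at Stage III.2; the prosecution prevails on this issue.
Per-issue: Issue I → prosecution; Issue II → accused; Issue III → prosecution. The prosecution must prevail on a majority of issues; overall, the prosecution prevails.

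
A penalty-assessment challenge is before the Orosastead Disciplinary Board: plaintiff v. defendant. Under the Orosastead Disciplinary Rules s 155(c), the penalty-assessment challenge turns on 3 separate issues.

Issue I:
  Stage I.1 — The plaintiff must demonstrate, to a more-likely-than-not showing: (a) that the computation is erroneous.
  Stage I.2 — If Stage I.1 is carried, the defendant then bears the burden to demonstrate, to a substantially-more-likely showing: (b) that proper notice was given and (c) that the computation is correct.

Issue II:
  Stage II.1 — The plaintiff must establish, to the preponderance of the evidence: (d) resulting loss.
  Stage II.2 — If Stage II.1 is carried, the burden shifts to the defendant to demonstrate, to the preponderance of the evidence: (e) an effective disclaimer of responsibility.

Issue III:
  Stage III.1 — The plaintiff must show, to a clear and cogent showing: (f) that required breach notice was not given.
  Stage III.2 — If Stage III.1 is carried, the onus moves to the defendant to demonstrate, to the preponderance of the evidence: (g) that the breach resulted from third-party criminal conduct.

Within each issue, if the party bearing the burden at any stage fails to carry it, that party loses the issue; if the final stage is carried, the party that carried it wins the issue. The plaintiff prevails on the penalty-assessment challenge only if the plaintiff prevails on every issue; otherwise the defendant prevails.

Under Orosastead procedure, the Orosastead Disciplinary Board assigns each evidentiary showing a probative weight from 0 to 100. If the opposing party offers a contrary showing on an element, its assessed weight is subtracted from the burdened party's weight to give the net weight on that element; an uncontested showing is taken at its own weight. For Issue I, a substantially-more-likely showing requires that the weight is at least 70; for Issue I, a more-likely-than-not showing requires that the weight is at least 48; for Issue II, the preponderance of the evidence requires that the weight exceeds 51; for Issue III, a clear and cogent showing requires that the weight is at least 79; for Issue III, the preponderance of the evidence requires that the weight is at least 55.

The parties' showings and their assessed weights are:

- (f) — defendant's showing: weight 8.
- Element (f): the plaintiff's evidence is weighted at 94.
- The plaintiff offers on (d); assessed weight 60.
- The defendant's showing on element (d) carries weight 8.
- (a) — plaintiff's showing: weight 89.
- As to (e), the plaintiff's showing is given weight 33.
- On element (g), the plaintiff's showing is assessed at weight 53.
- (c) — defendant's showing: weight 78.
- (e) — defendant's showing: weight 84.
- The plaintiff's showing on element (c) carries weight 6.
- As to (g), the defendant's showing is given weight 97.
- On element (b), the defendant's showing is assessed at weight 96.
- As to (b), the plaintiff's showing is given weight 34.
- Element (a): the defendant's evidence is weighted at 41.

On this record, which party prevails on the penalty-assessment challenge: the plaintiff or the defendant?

plaintiff

— Issue I —
At Stage I.1 the plaintiff must meet a more-likely-than-not showing (weight is at least 48): on (a) the weight is 89 less the opposing 41 gives net 48, ≥ 48, so (a) meets the standard.
  All elements met. The burden passes to the defendant.
At Stage I.2 the defendant must meet a substantially-more-likely showing (weight is at least 70): on (b) the weight is 96 less the opposing 34 gives net 62, < 70, so (b) does not meet the standard; on (c) the weight is 78 less the opposing 6 gives net 72, ≥ 70, so (c) meets the standard.
  The defendant does not carry Stage I.2.
The analysis ends at Stage I.2; the plaintiff prevails on this issue.
— Issue II —
At Stage II.1 the plaintiff must meet the preponderance of the evidence (weight exceeds 51): on (d) the weight is 60 less the opposing 8 gives net 52, > 51, so (d) meets the standard.
  The plaintiff carries Stage II.1; the defendant now bears the burden.
At Stage II.2 the defendant must meet the preponderance of the evidence (weight exceeds 51): on (e) the weight is 84 less the opposing 33 gives net 51, ≤ 51, so (e) does not meet the standard.
  Not every element is met, so the defendant fails to carry Stage II.2.
The plaintiff prevails on this issue.
— Issue III —
Stage III.1 — burden on plaintiff; standard: a clear and cogent showing (weight is at least 79).
    (f): 94 − 8 = 86 ≥ 79 [met]
  Stage III.1 is satisfied; the onus moves to the defendant.
Stage III.2 — burden on defendant; standard: the preponderance of the evidence (weight is at least 55).
    (g): 97 − 53 = 44 < 55 [not met]
  Stage III.2 not carried; the defendant fails its burden.
The plaintiff prevails on this issue.
Per-issue: Issue I → plaintiff; Issue II → plaintiff; Issue III → plaintiff. The plaintiff must prevail on every issue; overall, the plaintiff prevails.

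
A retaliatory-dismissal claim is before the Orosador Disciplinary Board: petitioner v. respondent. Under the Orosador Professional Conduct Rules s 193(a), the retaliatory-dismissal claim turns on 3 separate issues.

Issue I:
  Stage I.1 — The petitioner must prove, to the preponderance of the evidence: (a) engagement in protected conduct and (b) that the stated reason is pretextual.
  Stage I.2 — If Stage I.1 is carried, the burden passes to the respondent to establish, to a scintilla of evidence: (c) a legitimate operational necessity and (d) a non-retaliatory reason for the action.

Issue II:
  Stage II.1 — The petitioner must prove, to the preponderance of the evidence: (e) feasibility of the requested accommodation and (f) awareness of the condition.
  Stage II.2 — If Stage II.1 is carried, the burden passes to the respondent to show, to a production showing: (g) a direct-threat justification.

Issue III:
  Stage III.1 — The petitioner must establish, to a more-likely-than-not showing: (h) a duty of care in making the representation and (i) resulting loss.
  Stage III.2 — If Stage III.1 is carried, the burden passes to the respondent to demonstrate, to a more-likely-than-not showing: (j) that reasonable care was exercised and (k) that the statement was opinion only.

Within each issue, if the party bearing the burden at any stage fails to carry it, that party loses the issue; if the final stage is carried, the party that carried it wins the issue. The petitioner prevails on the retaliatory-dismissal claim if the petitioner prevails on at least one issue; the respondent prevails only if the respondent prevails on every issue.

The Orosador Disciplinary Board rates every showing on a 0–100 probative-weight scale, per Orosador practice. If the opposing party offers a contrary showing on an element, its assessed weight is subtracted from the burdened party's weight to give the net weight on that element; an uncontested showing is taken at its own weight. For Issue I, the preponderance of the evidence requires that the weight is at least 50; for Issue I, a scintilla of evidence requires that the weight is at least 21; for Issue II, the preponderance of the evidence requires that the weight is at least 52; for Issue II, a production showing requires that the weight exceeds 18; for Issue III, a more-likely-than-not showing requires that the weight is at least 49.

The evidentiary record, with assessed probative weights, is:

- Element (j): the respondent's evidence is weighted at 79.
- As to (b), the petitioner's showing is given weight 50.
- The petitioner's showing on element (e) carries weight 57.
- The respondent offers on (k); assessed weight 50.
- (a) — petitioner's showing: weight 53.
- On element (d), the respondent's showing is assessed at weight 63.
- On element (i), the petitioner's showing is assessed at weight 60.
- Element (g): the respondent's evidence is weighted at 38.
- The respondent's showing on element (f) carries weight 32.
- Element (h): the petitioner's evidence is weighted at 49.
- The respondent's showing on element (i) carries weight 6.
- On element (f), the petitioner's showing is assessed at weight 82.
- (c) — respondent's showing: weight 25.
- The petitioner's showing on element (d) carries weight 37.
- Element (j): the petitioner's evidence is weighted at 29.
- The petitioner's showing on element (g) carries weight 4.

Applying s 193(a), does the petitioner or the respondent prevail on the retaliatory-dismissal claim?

— Issue I —
Stage I.1 (petitioner, the preponderance of the evidence, weight is at least 50): (a) 53 ≥ 50 — meets; (b) 50 ≥ 50 — meets.
  The petitioner carries Stage I.1; the respondent now bears the burden.
Stage I.2 (respondent, a scintilla of evidence, weight is at least 21): (c) 25 ≥ 21 — meets; (d) net 63−37=26 ≥ 21 — meets.
  Stage I.2 carried; the final stage is satisfied.
All stages carried — the respondent prevails on this issue.
— Issue II —
Stage II.1 — burden on petitioner; standard: the preponderance of the evidence (weight is at least 52).
    (e): 57 ≥ 52 [met]
    (f): 82 − 32 = 50 < 52 [not met]
  Stage II.1 not carried; the petitioner fails its burden.
The analysis ends at Stage II.1; the respondent prevails on this issue.
— Issue III —
Stage III.1 — burden on petitioner; standard: a more-likely-than-not showing (weight is at least 49).
    (h): 49 ≥ 49 [met]
    (i): 60 − 6 = 54 ≥ 49 [met]
  Stage III.1 carried; the burden shifts to the respondent.
Stage III.2 — burden on respondent; standard: a more-likely-than-not showing (weight is at least 49).
    (j): 79 − 29 = 50 ≥ 49 [met]
    (k): 50 ≥ 49 [met]
  The respondent carries the last stage.
All stages carried — the respondent prevails on this issue.
Per-issue: Issue I → respondent; Issue II → respondent; Issue III → respondent. The petitioner must prevail on at least one issue; overall, the respondent prevails.

respondent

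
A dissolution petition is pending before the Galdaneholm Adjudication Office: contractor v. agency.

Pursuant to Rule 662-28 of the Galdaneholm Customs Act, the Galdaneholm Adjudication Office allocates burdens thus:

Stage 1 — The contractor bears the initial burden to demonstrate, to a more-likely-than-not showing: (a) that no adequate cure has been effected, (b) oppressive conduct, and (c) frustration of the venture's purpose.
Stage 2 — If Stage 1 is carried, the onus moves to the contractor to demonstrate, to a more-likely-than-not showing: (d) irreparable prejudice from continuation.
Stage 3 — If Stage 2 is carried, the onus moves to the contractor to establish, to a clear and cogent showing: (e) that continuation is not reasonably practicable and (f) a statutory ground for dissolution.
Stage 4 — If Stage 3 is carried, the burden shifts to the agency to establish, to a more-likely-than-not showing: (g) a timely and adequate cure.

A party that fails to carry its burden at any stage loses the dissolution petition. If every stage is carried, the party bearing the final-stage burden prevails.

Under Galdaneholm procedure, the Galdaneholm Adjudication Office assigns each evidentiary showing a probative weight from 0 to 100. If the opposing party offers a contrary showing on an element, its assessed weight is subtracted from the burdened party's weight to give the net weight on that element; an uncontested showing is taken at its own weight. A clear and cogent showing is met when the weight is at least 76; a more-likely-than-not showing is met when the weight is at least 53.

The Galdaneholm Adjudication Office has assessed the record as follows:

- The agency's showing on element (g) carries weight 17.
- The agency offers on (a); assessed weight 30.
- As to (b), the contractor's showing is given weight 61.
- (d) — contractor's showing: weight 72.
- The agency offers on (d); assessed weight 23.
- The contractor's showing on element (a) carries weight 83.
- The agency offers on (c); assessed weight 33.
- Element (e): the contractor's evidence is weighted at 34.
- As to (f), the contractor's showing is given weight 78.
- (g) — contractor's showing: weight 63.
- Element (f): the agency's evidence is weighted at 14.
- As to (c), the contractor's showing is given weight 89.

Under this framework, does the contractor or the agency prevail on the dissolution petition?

At Stage 1 the contractor must meet a more-likely-than-not showing (weight is at least 53): on (a) the weight is 83 less the opposing 30 gives net 53, which does reach 53, so (a) meets the standard; on (b) the weight is 61, which does reach 53, so (b) meets the standard; on (c) the weight is 89 less the opposing 33 gives net 56, which does reach 53, so (c) meets the standard.
  Stage 1 is satisfied; the contractor continues to bear the burden.
At Stage 2 the contractor must meet a more-likely-than-not showing (weight is at least 53): on (d) the weight is 72 less the opposing 23 gives net 49, which does not reach 53, so (d) does not meet the standard.
  Not every element is met, so the contractor fails to carry Stage 2.
So the agency prevails.

agency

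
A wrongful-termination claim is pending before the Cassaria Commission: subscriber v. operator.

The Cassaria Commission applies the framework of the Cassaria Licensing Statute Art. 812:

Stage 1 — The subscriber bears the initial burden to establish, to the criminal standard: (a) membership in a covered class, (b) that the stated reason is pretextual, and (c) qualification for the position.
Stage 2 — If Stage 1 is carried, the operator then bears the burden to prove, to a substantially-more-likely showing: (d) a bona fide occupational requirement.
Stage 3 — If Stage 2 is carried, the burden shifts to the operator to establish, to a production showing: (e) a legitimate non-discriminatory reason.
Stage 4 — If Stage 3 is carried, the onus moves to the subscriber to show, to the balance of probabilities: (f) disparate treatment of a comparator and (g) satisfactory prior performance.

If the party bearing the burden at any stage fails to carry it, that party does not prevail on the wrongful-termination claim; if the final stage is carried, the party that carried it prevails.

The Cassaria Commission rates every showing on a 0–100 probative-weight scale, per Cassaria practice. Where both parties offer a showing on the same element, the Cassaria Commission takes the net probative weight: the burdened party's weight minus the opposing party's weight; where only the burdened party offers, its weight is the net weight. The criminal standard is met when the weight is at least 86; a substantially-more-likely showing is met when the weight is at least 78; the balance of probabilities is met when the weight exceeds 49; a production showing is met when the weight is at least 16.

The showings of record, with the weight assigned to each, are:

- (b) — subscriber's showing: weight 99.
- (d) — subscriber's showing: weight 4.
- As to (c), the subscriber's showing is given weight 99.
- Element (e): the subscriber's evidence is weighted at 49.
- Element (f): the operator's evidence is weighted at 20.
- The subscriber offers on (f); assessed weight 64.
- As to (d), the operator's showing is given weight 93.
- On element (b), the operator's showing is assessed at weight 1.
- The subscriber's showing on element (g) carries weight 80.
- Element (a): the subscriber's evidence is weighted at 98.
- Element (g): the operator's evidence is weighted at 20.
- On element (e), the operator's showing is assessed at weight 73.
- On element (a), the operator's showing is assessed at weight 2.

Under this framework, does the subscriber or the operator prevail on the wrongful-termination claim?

operator

Stage 1 — burden on subscriber; standard: the criminal standard (weight is at least 86).
    (a): 98 − 2 = 96 ≥ 86 [met]
    (b): 99 − 1 = 98 ≥ 86 [met]
    (c): 99 ≥ 86 [met]
  Stage 1 is satisfied; the onus moves to the operator.
Stage 2 — burden on operator; standard: a substantially-more-likely showing (weight is at least 78).
    (d): 93 − 4 = 89 ≥ 78 [met]
  Stage 2 carried; the burden remains with the operator.
Stage 3 — burden on operator; standard: a production showing (weight is at least 16).
    (e): 73 − 49 = 24 ≥ 16 [met]
  Stage 3 carried; the burden shifts to the subscriber.
Stage 4 — burden on subscriber; standard: the balance of probabilities (weight exceeds 49).
    (f): 64 − 20 = 44 ≤ 49 [not met]
    (g): 80 − 20 = 60 > 49 [met]
  Stage 4 not carried; the subscriber fails its burden.
The operator prevails.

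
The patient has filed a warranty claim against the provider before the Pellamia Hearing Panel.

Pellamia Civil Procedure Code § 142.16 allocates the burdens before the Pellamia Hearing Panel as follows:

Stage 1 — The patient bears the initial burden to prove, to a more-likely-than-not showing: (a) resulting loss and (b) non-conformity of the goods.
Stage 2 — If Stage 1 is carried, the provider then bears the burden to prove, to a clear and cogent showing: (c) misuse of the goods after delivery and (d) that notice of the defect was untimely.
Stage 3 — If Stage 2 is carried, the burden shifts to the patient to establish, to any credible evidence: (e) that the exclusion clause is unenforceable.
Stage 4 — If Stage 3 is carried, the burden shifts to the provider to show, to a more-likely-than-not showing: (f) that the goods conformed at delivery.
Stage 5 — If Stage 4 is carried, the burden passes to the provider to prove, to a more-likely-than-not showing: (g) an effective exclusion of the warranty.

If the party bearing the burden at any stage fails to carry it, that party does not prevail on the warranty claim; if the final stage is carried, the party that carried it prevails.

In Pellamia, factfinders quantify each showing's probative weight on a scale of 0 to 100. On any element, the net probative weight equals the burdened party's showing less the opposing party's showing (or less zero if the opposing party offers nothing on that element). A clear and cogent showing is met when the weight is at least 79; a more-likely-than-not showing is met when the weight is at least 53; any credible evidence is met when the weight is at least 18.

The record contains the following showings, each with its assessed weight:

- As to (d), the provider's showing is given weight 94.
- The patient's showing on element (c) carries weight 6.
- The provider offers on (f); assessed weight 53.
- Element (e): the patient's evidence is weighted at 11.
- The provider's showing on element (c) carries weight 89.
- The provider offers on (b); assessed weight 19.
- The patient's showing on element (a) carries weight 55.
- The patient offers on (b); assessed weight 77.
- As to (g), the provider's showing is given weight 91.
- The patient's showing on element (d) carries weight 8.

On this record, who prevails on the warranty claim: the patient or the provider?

Stage 1 — burden on patient; standard: a more-likely-than-not showing (weight is at least 53).
    (a): 55 ≥ 53 [met]
    (b): 77 − 19 = 58 ≥ 53 [met]
  All elements met. The burden passes to the provider.
Stage 2 — burden on provider; standard: a clear and cogent showing (weight is at least 79).
    (c): 89 − 6 = 83 ≥ 79 [met]
    (d): 94 − 8 = 86 ≥ 79 [met]
  Stage 2 is satisfied; the onus moves to the patient.
Stage 3 — burden on patient; standard: any credible evidence (weight is at least 18).
    (e): 11 < 18 [not met]
  Not every element is met, so the patient fails to carry Stage 3.
The analysis ends at Stage 3; the provider prevails.

provider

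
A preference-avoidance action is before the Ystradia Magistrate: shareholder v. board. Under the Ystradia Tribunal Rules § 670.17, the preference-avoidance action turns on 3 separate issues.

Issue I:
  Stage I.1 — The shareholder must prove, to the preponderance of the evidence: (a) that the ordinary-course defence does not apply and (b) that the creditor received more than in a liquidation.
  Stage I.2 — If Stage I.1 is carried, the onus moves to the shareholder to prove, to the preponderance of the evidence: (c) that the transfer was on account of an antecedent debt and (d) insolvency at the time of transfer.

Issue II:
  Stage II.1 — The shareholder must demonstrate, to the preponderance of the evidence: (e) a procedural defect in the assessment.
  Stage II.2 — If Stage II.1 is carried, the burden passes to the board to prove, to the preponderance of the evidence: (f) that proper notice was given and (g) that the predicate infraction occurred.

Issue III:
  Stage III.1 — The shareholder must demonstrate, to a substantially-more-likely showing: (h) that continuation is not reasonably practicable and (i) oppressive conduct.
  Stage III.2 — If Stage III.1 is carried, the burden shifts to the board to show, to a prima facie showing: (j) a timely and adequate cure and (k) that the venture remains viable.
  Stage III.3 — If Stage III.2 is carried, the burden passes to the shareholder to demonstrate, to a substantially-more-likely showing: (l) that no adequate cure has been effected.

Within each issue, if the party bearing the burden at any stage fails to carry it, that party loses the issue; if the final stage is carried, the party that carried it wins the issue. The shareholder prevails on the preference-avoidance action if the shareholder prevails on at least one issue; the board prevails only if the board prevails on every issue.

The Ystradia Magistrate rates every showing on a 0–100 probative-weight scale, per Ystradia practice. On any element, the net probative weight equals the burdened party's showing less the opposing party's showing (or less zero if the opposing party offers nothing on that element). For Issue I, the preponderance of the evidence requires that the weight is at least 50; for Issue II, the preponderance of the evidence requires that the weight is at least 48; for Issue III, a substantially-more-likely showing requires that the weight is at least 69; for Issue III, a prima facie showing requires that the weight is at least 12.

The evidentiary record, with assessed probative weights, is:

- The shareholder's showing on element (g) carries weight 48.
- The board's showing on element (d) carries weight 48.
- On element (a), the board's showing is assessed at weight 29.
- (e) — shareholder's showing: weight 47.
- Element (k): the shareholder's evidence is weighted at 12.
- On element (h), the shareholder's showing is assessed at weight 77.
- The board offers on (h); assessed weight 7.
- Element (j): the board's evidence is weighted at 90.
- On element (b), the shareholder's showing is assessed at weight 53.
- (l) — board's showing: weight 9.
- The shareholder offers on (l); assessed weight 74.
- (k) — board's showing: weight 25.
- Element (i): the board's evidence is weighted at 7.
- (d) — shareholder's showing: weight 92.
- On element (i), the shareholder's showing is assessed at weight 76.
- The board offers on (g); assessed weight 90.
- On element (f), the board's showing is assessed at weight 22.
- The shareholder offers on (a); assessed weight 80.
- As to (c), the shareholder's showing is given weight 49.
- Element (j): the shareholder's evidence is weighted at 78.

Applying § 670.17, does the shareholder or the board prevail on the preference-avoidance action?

— Issue I —
Stage I.1 — burden on shareholder; standard: the preponderance of the evidence (weight is at least 50).
    (a): 80 − 29 = 51 ≥ 50 [met]
    (b): 53 ≥ 50 [met]
  All elements met. The shareholder retains the burden for Stage I.2.
Stage I.2 — burden on shareholder; standard: the preponderance of the evidence (weight is at least 50).
    (c): 49 < 50 [not met]
    (d): 92 − 48 = 44 < 50 [not met]
  Stage I.2 not carried; the shareholder fails its burden.
The analysis ends at Stage I.2; the board prevails on this issue.
— Issue II —
Stage II.1 — burden on shareholder; standard: the preponderance of the evidence (weight is at least 48).
    (e): 47 < 48 [not met]
  Stage II.1 not carried; the shareholder fails its burden.
The board prevails on this issue.
— Issue III —
At Stage III.1 the shareholder must meet a substantially-more-likely showing (weight is at least 69): on (h) the weight is 77 less the opposing 7 gives net 70, ≥ 69, so (h) meets the standard; on (i) the weight is 76 less the opposing 7 gives net 69, which does reach 69, so (i) meets the standard.
  All elements met. The burden passes to the board.
At Stage III.2 the board must meet a prima facie showing (weight is at least 12): on (j) the weight is 90 less the opposing 78 gives net 12, ≥ 12, so (j) meets the standard; on (k) the weight is 25 less the opposing 12 gives net 13, ≥ 12, so (k) meets the standard.
  Stage III.2 is satisfied; the onus moves to the shareholder.
At Stage III.3 the shareholder must meet a substantially-more-likely showing (weight is at least 69): on (l) the weight is 74 less the opposing 9 gives net 65, which does not reach 69, so (l) does not meet the standard.
  Not every element is met, so the shareholder fails to carry Stage III.3.
The board prevails on this issue.
Per-issue: Issue I → board; Issue II → board; Issue III → board. The shareholder must prevail on at least one issue; overall, the board prevails.

board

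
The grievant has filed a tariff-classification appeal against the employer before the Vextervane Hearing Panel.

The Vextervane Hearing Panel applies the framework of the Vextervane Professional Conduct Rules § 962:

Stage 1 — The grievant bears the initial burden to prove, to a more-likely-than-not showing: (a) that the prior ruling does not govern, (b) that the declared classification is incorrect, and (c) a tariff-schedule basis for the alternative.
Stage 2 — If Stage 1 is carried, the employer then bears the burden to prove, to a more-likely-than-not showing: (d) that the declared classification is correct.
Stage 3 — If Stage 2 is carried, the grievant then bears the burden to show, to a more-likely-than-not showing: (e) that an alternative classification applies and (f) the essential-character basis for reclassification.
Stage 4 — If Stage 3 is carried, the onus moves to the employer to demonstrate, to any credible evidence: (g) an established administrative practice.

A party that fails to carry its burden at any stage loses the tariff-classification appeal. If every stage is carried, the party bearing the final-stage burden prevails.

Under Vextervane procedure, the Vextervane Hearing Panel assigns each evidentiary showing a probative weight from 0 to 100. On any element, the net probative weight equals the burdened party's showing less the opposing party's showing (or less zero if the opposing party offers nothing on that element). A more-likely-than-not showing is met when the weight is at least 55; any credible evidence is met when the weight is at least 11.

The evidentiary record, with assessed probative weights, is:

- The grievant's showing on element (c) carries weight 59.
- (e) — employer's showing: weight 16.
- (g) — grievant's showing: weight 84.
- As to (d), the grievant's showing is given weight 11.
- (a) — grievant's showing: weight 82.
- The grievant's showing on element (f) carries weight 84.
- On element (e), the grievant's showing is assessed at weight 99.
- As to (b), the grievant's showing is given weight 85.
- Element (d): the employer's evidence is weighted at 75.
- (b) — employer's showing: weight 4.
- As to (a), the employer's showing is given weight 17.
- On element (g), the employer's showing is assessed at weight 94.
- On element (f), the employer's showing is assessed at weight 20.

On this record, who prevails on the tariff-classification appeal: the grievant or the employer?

Stage 1 — burden on grievant; standard: a more-likely-than-not showing (weight is at least 55).
    (a): 82 − 17 = 65 ≥ 55 [met]
    (b): 85 − 4 = 81 ≥ 55 [met]
    (c): 59 ≥ 55 [met]
  The grievant carries Stage 1; the employer now bears the burden.
Stage 2 — burden on employer; standard: a more-likely-than-not showing (weight is at least 55).
    (d): 75 − 11 = 64 ≥ 55 [met]
  All elements met. The burden passes to the grievant.
Stage 3 — burden on grievant; standard: a more-likely-than-not showing (weight is at least 55).
    (e): 99 − 16 = 83 ≥ 55 [met]
    (f): 84 − 20 = 64 ≥ 55 [met]
  Stage 3 carried; the burden shifts to the employer.
Stage 4 — burden on employer; standard: any credible evidence (weight is at least 11).
    (g): 94 − 84 = 10 < 11 [not met]
  Stage 4 not carried; the employer fails its burden.
So the grievant prevails.

grievant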